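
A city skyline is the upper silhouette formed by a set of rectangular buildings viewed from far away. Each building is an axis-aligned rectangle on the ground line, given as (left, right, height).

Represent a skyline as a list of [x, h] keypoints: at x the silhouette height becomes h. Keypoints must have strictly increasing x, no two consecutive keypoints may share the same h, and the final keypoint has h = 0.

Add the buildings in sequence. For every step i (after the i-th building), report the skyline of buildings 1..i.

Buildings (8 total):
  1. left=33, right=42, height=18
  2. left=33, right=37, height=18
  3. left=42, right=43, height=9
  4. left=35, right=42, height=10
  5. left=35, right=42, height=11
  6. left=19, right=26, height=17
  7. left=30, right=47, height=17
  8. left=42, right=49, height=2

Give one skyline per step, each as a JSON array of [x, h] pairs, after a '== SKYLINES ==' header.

== SKYLINES ==
[[33,18],[42,0]]
[[33,18],[42,0]]
[[33,18],[42,9],[43,0]]
[[33,18],[42,9],[43,0]]
[[33,18],[42,9],[43,0]]
[[19,17],[26,0],[33,18],[42,9],[43,0]]
[[19,17],[26,0],[30,17],[33,18],[42,17],[47,0]]
[[19,17],[26,0],[30,17],[33,18],[42,17],[47,2],[49,0]]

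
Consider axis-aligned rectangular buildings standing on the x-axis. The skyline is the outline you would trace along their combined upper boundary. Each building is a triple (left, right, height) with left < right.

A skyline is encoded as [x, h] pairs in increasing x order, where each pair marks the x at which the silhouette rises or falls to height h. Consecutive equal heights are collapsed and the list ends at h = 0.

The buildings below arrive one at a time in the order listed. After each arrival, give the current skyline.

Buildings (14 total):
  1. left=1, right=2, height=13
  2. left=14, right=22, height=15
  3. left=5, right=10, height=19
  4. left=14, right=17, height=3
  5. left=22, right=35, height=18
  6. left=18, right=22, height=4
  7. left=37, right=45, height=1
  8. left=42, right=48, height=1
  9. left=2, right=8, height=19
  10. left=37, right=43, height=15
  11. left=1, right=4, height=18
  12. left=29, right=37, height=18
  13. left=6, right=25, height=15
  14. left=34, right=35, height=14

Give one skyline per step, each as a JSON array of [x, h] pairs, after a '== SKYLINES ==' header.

== SKYLINES ==
[[1,13],[2,0]]
[[1,13],[2,0],[14,15],[22,0]]
[[1,13],[2,0],[5,19],[10,0],[14,15],[22,0]]
[[1,13],[2,0],[5,19],[10,0],[14,15],[22,0]]
[[1,13],[2,0],[5,19],[10,0],[14,15],[22,18],[35,0]]
[[1,13],[2,0],[5,19],[10,0],[14,15],[22,18],[35,0]]
[[1,13],[2,0],[5,19],[10,0],[14,15],[22,18],[35,0],[37,1],[45,0]]
[[1,13],[2,0],[5,19],[10,0],[14,15],[22,18],[35,0],[37,1],[48,0]]
[[1,13],[2,19],[10,0],[14,15],[22,18],[35,0],[37,1],[48,0]]
[[1,13],[2,19],[10,0],[14,15],[22,18],[35,0],[37,15],[43,1],[48,0]]
[[1,18],[2,19],[10,0],[14,15],[22,18],[35,0],[37,15],[43,1],[48,0]]
[[1,18],[2,19],[10,0],[14,15],[22,18],[37,15],[43,1],[48,0]]
[[1,18],[2,19],[10,15],[22,18],[37,15],[43,1],[48,0]]
[[1,18],[2,19],[10,15],[22,18],[37,15],[43,1],[48,0]]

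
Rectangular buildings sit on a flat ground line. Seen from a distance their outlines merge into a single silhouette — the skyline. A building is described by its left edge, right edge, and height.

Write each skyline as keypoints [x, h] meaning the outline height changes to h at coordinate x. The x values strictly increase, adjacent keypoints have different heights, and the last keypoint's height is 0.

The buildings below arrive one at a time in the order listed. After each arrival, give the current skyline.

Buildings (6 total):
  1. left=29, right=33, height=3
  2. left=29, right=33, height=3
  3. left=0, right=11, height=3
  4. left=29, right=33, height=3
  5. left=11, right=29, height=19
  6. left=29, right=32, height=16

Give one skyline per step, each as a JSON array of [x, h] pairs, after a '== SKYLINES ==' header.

== SKYLINES ==
[[29,3],[33,0]]
[[29,3],[33,0]]
[[0,3],[11,0],[29,3],[33,0]]
[[0,3],[11,0],[29,3],[33,0]]
[[0,3],[11,19],[29,3],[33,0]]
[[0,3],[11,19],[29,16],[32,3],[33,0]]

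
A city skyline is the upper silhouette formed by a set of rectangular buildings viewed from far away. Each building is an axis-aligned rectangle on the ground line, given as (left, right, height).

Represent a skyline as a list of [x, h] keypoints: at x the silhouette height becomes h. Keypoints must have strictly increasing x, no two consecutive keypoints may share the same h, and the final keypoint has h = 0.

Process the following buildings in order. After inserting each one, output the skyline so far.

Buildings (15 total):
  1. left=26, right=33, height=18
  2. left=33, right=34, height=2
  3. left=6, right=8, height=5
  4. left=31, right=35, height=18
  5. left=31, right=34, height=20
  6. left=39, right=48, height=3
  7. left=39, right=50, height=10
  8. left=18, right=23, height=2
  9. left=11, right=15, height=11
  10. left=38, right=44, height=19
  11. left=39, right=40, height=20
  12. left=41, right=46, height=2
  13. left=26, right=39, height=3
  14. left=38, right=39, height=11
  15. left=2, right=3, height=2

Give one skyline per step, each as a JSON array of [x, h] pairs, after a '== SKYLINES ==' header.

== SKYLINES ==
[[26,18],[33,0]]
[[26,18],[33,2],[34,0]]
[[6,5],[8,0],[26,18],[33,2],[34,0]]
[[6,5],[8,0],[26,18],[35,0]]
[[6,5],[8,0],[26,18],[31,20],[34,18],[35,0]]
[[6,5],[8,0],[26,18],[31,20],[34,18],[35,0],[39,3],[48,0]]
[[6,5],[8,0],[26,18],[31,20],[34,18],[35,0],[39,10],[50,0]]
[[6,5],[8,0],[18,2],[23,0],[26,18],[31,20],[34,18],[35,0],[39,10],[50,0]]
[[6,5],[8,0],[11,11],[15,0],[18,2],[23,0],[26,18],[31,20],[34,18],[35,0],[39,10],[50,0]]
[[6,5],[8,0],[11,11],[15,0],[18,2],[23,0],[26,18],[31,20],[34,18],[35,0],[38,19],[44,10],[50,0]]
[[6,5],[8,0],[11,11],[15,0],[18,2],[23,0],[26,18],[31,20],[34,18],[35,0],[38,19],[39,20],[40,19],[44,10],[50,0]]
[[6,5],[8,0],[11,11],[15,0],[18,2],[23,0],[26,18],[31,20],[34,18],[35,0],[38,19],[39,20],[40,19],[44,10],[50,0]]
[[6,5],[8,0],[11,11],[15,0],[18,2],[23,0],[26,18],[31,20],[34,18],[35,3],[38,19],[39,20],[40,19],[44,10],[50,0]]
[[6,5],[8,0],[11,11],[15,0],[18,2],[23,0],[26,18],[31,20],[34,18],[35,3],[38,19],[39,20],[40,19],[44,10],[50,0]]
[[2,2],[3,0],[6,5],[8,0],[11,11],[15,0],[18,2],[23,0],[26,18],[31,20],[34,18],[35,3],[38,19],[39,20],[40,19],[44,10],[50,0]]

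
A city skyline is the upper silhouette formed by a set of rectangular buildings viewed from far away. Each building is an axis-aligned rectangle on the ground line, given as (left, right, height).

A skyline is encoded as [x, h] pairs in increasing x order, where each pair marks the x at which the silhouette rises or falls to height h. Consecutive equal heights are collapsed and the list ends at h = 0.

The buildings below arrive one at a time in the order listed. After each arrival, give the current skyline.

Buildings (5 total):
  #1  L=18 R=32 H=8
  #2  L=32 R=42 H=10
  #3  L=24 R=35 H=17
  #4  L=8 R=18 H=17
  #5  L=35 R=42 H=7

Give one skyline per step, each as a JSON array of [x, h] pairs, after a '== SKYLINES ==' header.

== SKYLINES ==
[[18,8],[32,0]]
[[18,8],[32,10],[42,0]]
[[18,8],[24,17],[35,10],[42,0]]
[[8,17],[18,8],[24,17],[35,10],[42,0]]
[[8,17],[18,8],[24,17],[35,10],[42,0]]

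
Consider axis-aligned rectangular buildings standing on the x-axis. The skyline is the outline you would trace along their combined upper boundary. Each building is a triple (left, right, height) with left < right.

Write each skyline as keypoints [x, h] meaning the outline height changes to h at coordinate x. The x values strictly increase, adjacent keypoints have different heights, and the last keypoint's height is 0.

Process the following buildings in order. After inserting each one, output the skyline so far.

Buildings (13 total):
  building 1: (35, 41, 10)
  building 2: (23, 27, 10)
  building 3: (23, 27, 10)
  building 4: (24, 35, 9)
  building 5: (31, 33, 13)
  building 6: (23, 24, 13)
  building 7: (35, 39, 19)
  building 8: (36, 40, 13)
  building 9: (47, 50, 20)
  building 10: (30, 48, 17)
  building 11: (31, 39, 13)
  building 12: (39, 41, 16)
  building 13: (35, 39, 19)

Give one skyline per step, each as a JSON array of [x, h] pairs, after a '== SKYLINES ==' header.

== SKYLINES ==
[[35,10],[41,0]]
[[23,10],[27,0],[35,10],[41,0]]
[[23,10],[27,0],[35,10],[41,0]]
[[23,10],[27,9],[35,10],[41,0]]
[[23,10],[27,9],[31,13],[33,9],[35,10],[41,0]]
[[23,13],[24,10],[27,9],[31,13],[33,9],[35,10],[41,0]]
[[23,13],[24,10],[27,9],[31,13],[33,9],[35,19],[39,10],[41,0]]
[[23,13],[24,10],[27,9],[31,13],[33,9],[35,19],[39,13],[40,10],[41,0]]
[[23,13],[24,10],[27,9],[31,13],[33,9],[35,19],[39,13],[40,10],[41,0],[47,20],[50,0]]
[[23,13],[24,10],[27,9],[30,17],[35,19],[39,17],[47,20],[50,0]]
[[23,13],[24,10],[27,9],[30,17],[35,19],[39,17],[47,20],[50,0]]
[[23,13],[24,10],[27,9],[30,17],[35,19],[39,17],[47,20],[50,0]]
[[23,13],[24,10],[27,9],[30,17],[35,19],[39,17],[47,20],[50,0]]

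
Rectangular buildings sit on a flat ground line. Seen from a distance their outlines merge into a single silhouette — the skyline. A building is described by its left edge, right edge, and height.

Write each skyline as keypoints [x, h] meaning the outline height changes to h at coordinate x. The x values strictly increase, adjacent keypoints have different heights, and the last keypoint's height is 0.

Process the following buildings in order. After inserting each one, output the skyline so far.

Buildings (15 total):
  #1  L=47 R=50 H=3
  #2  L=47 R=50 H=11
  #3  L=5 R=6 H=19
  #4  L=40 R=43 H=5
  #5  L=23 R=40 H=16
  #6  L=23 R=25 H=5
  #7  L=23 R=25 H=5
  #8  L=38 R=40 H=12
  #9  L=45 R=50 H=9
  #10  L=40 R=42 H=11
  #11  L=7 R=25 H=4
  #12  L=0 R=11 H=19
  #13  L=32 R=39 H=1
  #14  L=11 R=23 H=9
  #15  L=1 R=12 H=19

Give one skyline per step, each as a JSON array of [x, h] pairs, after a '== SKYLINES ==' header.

== SKYLINES ==
[[47,3],[50,0]]
[[47,11],[50,0]]
[[5,19],[6,0],[47,11],[50,0]]
[[5,19],[6,0],[40,5],[43,0],[47,11],[50,0]]
[[5,19],[6,0],[23,16],[40,5],[43,0],[47,11],[50,0]]
[[5,19],[6,0],[23,16],[40,5],[43,0],[47,11],[50,0]]
[[5,19],[6,0],[23,16],[40,5],[43,0],[47,11],[50,0]]
[[5,19],[6,0],[23,16],[40,5],[43,0],[47,11],[50,0]]
[[5,19],[6,0],[23,16],[40,5],[43,0],[45,9],[47,11],[50,0]]
[[5,19],[6,0],[23,16],[40,11],[42,5],[43,0],[45,9],[47,11],[50,0]]
[[5,19],[6,0],[7,4],[23,16],[40,11],[42,5],[43,0],[45,9],[47,11],[50,0]]
[[0,19],[11,4],[23,16],[40,11],[42,5],[43,0],[45,9],[47,11],[50,0]]
[[0,19],[11,4],[23,16],[40,11],[42,5],[43,0],[45,9],[47,11],[50,0]]
[[0,19],[11,9],[23,16],[40,11],[42,5],[43,0],[45,9],[47,11],[50,0]]
[[0,19],[12,9],[23,16],[40,11],[42,5],[43,0],[45,9],[47,11],[50,0]]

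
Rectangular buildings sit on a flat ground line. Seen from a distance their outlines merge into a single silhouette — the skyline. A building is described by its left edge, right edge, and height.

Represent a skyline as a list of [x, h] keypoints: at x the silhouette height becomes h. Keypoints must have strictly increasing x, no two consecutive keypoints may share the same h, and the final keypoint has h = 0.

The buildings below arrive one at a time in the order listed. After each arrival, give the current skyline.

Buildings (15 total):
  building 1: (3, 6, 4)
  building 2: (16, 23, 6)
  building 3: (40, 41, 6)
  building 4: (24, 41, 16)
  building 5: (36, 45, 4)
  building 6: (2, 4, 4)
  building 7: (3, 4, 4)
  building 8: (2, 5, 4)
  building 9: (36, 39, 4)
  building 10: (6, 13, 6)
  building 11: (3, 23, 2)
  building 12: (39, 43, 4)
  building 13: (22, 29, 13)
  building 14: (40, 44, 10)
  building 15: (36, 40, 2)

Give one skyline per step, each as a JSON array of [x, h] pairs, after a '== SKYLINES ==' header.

== SKYLINES ==
[[3,4],[6,0]]
[[3,4],[6,0],[16,6],[23,0]]
[[3,4],[6,0],[16,6],[23,0],[40,6],[41,0]]
[[3,4],[6,0],[16,6],[23,0],[24,16],[41,0]]
[[3,4],[6,0],[16,6],[23,0],[24,16],[41,4],[45,0]]
[[2,4],[6,0],[16,6],[23,0],[24,16],[41,4],[45,0]]
[[2,4],[6,0],[16,6],[23,0],[24,16],[41,4],[45,0]]
[[2,4],[6,0],[16,6],[23,0],[24,16],[41,4],[45,0]]
[[2,4],[6,0],[16,6],[23,0],[24,16],[41,4],[45,0]]
[[2,4],[6,6],[13,0],[16,6],[23,0],[24,16],[41,4],[45,0]]
[[2,4],[6,6],[13,2],[16,6],[23,0],[24,16],[41,4],[45,0]]
[[2,4],[6,6],[13,2],[16,6],[23,0],[24,16],[41,4],[45,0]]
[[2,4],[6,6],[13,2],[16,6],[22,13],[24,16],[41,4],[45,0]]
[[2,4],[6,6],[13,2],[16,6],[22,13],[24,16],[41,10],[44,4],[45,0]]
[[2,4],[6,6],[13,2],[16,6],[22,13],[24,16],[41,10],[44,4],[45,0]]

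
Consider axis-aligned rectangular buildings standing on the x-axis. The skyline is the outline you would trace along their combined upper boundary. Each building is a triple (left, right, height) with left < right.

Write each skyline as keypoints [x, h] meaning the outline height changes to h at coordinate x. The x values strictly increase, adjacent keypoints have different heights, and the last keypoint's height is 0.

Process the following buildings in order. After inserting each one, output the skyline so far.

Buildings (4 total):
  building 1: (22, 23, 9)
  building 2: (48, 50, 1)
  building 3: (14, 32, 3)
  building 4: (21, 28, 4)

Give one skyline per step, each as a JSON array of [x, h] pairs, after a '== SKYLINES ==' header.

== SKYLINES ==
[[22,9],[23,0]]
[[22,9],[23,0],[48,1],[50,0]]
[[14,3],[22,9],[23,3],[32,0],[48,1],[50,0]]
[[14,3],[21,4],[22,9],[23,4],[28,3],[32,0],[48,1],[50,0]]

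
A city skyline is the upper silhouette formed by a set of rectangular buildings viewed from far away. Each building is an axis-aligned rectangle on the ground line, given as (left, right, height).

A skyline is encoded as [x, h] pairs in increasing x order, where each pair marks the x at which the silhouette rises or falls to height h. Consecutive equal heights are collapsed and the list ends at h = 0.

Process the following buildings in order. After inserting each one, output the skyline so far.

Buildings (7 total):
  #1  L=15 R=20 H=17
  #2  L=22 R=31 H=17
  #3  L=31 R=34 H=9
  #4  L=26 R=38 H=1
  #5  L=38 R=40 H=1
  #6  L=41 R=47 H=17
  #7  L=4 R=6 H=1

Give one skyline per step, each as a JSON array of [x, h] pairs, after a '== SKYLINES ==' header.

== SKYLINES ==
[[15,17],[20,0]]
[[15,17],[20,0],[22,17],[31,0]]
[[15,17],[20,0],[22,17],[31,9],[34,0]]
[[15,17],[20,0],[22,17],[31,9],[34,1],[38,0]]
[[15,17],[20,0],[22,17],[31,9],[34,1],[40,0]]
[[15,17],[20,0],[22,17],[31,9],[34,1],[40,0],[41,17],[47,0]]
[[4,1],[6,0],[15,17],[20,0],[22,17],[31,9],[34,1],[40,0],[41,17],[47,0]]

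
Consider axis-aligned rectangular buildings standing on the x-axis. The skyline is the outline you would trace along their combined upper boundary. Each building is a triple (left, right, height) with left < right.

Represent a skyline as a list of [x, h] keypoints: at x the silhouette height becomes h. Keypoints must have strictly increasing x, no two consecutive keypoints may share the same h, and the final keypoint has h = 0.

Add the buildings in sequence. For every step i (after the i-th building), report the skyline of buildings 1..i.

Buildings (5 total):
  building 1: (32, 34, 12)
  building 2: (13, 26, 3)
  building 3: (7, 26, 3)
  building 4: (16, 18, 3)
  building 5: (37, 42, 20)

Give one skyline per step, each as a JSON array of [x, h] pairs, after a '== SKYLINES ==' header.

== SKYLINES ==
[[32,12],[34,0]]
[[13,3],[26,0],[32,12],[34,0]]
[[7,3],[26,0],[32,12],[34,0]]
[[7,3],[26,0],[32,12],[34,0]]
[[7,3],[26,0],[32,12],[34,0],[37,20],[42,0]]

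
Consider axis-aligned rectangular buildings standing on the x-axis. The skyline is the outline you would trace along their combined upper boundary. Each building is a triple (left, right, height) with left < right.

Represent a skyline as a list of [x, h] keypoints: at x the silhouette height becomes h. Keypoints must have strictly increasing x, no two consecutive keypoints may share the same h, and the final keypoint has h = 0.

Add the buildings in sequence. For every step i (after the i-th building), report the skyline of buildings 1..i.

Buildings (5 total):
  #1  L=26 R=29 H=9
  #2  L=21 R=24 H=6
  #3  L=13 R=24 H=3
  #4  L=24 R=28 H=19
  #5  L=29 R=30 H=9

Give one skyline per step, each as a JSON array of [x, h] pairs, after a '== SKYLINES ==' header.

== SKYLINES ==
[[26,9],[29,0]]
[[21,6],[24,0],[26,9],[29,0]]
[[13,3],[21,6],[24,0],[26,9],[29,0]]
[[13,3],[21,6],[24,19],[28,9],[29,0]]
[[13,3],[21,6],[24,19],[28,9],[30,0]]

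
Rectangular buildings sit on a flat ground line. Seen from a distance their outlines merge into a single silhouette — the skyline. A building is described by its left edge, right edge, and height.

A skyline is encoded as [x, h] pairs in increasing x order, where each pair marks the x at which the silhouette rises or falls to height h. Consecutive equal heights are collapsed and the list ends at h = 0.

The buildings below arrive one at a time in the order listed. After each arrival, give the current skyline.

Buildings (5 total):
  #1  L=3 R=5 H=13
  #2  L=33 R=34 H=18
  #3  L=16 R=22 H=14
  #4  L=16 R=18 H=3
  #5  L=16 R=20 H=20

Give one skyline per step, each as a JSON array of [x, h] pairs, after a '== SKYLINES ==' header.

== SKYLINES ==
[[3,13],[5,0]]
[[3,13],[5,0],[33,18],[34,0]]
[[3,13],[5,0],[16,14],[22,0],[33,18],[34,0]]
[[3,13],[5,0],[16,14],[22,0],[33,18],[34,0]]
[[3,13],[5,0],[16,20],[20,14],[22,0],[33,18],[34,0]]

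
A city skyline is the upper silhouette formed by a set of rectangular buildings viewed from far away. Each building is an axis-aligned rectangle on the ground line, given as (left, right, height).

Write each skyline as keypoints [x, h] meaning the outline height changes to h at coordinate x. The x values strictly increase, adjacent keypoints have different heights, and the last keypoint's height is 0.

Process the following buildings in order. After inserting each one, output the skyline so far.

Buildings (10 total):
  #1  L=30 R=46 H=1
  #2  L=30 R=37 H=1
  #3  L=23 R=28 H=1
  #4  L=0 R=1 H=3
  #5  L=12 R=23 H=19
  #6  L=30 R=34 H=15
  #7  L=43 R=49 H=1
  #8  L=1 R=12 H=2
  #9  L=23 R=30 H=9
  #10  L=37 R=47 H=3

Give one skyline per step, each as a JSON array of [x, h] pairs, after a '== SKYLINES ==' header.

== SKYLINES ==
[[30,1],[46,0]]
[[30,1],[46,0]]
[[23,1],[28,0],[30,1],[46,0]]
[[0,3],[1,0],[23,1],[28,0],[30,1],[46,0]]
[[0,3],[1,0],[12,19],[23,1],[28,0],[30,1],[46,0]]
[[0,3],[1,0],[12,19],[23,1],[28,0],[30,15],[34,1],[46,0]]
[[0,3],[1,0],[12,19],[23,1],[28,0],[30,15],[34,1],[49,0]]
[[0,3],[1,2],[12,19],[23,1],[28,0],[30,15],[34,1],[49,0]]
[[0,3],[1,2],[12,19],[23,9],[30,15],[34,1],[49,0]]
[[0,3],[1,2],[12,19],[23,9],[30,15],[34,1],[37,3],[47,1],[49,0]]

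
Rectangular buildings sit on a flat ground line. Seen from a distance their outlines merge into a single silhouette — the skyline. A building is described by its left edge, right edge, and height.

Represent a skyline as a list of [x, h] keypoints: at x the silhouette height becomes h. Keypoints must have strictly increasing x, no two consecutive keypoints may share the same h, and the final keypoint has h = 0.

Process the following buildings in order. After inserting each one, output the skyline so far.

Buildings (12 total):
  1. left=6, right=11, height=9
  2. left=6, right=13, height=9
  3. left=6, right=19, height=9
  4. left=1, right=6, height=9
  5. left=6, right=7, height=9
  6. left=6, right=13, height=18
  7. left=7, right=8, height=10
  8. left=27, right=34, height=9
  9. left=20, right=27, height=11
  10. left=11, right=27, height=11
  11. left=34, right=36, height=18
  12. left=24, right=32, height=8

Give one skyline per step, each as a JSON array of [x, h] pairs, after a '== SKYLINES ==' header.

== SKYLINES ==
[[6,9],[11,0]]
[[6,9],[13,0]]
[[6,9],[19,0]]
[[1,9],[19,0]]
[[1,9],[19,0]]
[[1,9],[6,18],[13,9],[19,0]]
[[1,9],[6,18],[13,9],[19,0]]
[[1,9],[6,18],[13,9],[19,0],[27,9],[34,0]]
[[1,9],[6,18],[13,9],[19,0],[20,11],[27,9],[34,0]]
[[1,9],[6,18],[13,11],[27,9],[34,0]]
[[1,9],[6,18],[13,11],[27,9],[34,18],[36,0]]
[[1,9],[6,18],[13,11],[27,9],[34,18],[36,0]]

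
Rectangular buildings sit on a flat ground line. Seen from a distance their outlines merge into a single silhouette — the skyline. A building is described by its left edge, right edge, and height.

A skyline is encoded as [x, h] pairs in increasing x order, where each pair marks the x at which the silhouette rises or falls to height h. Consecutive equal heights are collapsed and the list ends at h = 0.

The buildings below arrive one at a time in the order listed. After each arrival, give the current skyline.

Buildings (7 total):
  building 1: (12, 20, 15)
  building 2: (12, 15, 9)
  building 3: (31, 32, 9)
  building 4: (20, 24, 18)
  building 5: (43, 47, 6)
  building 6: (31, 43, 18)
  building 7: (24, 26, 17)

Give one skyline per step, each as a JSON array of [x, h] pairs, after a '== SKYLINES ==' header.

== SKYLINES ==
[[12,15],[20,0]]
[[12,15],[20,0]]
[[12,15],[20,0],[31,9],[32,0]]
[[12,15],[20,18],[24,0],[31,9],[32,0]]
[[12,15],[20,18],[24,0],[31,9],[32,0],[43,6],[47,0]]
[[12,15],[20,18],[24,0],[31,18],[43,6],[47,0]]
[[12,15],[20,18],[24,17],[26,0],[31,18],[43,6],[47,0]]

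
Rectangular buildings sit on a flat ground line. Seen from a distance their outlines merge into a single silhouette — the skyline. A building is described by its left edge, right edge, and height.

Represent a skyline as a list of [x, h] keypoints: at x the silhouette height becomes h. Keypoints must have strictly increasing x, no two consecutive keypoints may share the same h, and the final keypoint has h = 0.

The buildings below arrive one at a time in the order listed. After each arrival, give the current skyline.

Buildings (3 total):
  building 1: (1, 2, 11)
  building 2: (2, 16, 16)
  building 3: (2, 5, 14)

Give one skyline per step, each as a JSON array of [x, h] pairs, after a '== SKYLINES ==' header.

== SKYLINES ==
[[1,11],[2,0]]
[[1,11],[2,16],[16,0]]
[[1,11],[2,16],[16,0]]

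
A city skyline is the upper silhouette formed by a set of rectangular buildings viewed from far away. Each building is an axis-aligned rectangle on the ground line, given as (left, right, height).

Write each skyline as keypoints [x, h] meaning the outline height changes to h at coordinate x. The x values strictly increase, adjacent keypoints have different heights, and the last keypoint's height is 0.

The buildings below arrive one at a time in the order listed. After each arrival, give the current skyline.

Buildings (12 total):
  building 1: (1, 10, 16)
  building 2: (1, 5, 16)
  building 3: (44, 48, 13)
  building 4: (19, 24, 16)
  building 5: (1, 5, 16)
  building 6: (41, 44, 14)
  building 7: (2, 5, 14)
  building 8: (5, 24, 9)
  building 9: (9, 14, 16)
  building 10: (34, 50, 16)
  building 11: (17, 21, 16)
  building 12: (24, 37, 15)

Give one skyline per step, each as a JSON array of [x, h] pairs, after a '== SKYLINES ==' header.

== SKYLINES ==
[[1,16],[10,0]]
[[1,16],[10,0]]
[[1,16],[10,0],[44,13],[48,0]]
[[1,16],[10,0],[19,16],[24,0],[44,13],[48,0]]
[[1,16],[10,0],[19,16],[24,0],[44,13],[48,0]]
[[1,16],[10,0],[19,16],[24,0],[41,14],[44,13],[48,0]]
[[1,16],[10,0],[19,16],[24,0],[41,14],[44,13],[48,0]]
[[1,16],[10,9],[19,16],[24,0],[41,14],[44,13],[48,0]]
[[1,16],[14,9],[19,16],[24,0],[41,14],[44,13],[48,0]]
[[1,16],[14,9],[19,16],[24,0],[34,16],[50,0]]
[[1,16],[14,9],[17,16],[24,0],[34,16],[50,0]]
[[1,16],[14,9],[17,16],[24,15],[34,16],[50,0]]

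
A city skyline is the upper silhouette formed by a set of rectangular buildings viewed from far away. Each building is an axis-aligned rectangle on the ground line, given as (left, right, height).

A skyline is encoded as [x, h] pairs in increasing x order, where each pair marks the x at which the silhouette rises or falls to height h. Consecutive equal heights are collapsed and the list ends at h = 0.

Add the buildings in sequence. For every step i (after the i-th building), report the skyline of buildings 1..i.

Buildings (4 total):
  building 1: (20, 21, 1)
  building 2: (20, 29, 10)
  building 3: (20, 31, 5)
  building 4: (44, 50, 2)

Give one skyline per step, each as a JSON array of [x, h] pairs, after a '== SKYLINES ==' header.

== SKYLINES ==
[[20,1],[21,0]]
[[20,10],[29,0]]
[[20,10],[29,5],[31,0]]
[[20,10],[29,5],[31,0],[44,2],[50,0]]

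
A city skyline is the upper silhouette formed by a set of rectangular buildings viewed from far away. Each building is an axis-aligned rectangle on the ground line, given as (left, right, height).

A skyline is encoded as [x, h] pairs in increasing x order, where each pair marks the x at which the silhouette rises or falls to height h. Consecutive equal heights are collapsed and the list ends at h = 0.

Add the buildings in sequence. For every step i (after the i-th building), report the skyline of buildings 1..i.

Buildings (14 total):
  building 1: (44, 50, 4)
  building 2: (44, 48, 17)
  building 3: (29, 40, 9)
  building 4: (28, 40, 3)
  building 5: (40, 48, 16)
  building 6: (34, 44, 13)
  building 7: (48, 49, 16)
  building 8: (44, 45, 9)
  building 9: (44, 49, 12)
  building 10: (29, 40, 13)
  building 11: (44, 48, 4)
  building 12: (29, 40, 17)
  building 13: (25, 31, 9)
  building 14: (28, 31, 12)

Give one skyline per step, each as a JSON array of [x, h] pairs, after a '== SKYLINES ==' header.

== SKYLINES ==
[[44,4],[50,0]]
[[44,17],[48,4],[50,0]]
[[29,9],[40,0],[44,17],[48,4],[50,0]]
[[28,3],[29,9],[40,0],[44,17],[48,4],[50,0]]
[[28,3],[29,9],[40,16],[44,17],[48,4],[50,0]]
[[28,3],[29,9],[34,13],[40,16],[44,17],[48,4],[50,0]]
[[28,3],[29,9],[34,13],[40,16],[44,17],[48,16],[49,4],[50,0]]
[[28,3],[29,9],[34,13],[40,16],[44,17],[48,16],[49,4],[50,0]]
[[28,3],[29,9],[34,13],[40,16],[44,17],[48,16],[49,4],[50,0]]
[[28,3],[29,13],[40,16],[44,17],[48,16],[49,4],[50,0]]
[[28,3],[29,13],[40,16],[44,17],[48,16],[49,4],[50,0]]
[[28,3],[29,17],[40,16],[44,17],[48,16],[49,4],[50,0]]
[[25,9],[29,17],[40,16],[44,17],[48,16],[49,4],[50,0]]
[[25,9],[28,12],[29,17],[40,16],[44,17],[48,16],[49,4],[50,0]]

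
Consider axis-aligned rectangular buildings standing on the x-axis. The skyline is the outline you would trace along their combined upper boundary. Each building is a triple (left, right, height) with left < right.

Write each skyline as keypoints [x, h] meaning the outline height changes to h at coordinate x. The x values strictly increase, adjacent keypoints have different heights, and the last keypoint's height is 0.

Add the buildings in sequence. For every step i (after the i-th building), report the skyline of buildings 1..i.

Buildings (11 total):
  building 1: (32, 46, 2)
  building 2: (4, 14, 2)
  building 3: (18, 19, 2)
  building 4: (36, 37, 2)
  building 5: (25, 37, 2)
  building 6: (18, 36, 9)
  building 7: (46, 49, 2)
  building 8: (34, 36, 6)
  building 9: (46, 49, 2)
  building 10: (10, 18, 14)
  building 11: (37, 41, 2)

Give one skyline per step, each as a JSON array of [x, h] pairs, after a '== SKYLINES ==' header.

== SKYLINES ==
[[32,2],[46,0]]
[[4,2],[14,0],[32,2],[46,0]]
[[4,2],[14,0],[18,2],[19,0],[32,2],[46,0]]
[[4,2],[14,0],[18,2],[19,0],[32,2],[46,0]]
[[4,2],[14,0],[18,2],[19,0],[25,2],[46,0]]
[[4,2],[14,0],[18,9],[36,2],[46,0]]
[[4,2],[14,0],[18,9],[36,2],[49,0]]
[[4,2],[14,0],[18,9],[36,2],[49,0]]
[[4,2],[14,0],[18,9],[36,2],[49,0]]
[[4,2],[10,14],[18,9],[36,2],[49,0]]
[[4,2],[10,14],[18,9],[36,2],[49,0]]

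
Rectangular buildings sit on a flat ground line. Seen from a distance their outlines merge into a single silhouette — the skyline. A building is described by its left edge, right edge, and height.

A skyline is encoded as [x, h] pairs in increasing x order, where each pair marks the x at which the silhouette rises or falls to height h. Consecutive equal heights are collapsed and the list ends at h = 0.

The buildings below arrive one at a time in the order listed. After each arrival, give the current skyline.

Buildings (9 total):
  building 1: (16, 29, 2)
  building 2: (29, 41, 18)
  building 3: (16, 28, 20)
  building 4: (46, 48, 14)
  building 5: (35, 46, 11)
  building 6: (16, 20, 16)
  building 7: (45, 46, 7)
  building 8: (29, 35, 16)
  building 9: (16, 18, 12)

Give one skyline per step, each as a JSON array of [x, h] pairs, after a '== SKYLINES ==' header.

== SKYLINES ==
[[16,2],[29,0]]
[[16,2],[29,18],[41,0]]
[[16,20],[28,2],[29,18],[41,0]]
[[16,20],[28,2],[29,18],[41,0],[46,14],[48,0]]
[[16,20],[28,2],[29,18],[41,11],[46,14],[48,0]]
[[16,20],[28,2],[29,18],[41,11],[46,14],[48,0]]
[[16,20],[28,2],[29,18],[41,11],[46,14],[48,0]]
[[16,20],[28,2],[29,18],[41,11],[46,14],[48,0]]
[[16,20],[28,2],[29,18],[41,11],[46,14],[48,0]]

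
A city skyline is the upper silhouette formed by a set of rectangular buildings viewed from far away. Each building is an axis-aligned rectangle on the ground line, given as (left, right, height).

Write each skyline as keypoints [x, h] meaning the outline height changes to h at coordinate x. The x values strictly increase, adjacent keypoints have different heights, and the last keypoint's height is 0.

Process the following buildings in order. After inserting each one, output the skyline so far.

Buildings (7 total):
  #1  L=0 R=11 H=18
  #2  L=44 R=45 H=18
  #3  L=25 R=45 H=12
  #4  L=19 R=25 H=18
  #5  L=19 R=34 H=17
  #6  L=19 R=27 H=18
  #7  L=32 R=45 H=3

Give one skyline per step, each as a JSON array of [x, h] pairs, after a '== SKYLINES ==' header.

== SKYLINES ==
[[0,18],[11,0]]
[[0,18],[11,0],[44,18],[45,0]]
[[0,18],[11,0],[25,12],[44,18],[45,0]]
[[0,18],[11,0],[19,18],[25,12],[44,18],[45,0]]
[[0,18],[11,0],[19,18],[25,17],[34,12],[44,18],[45,0]]
[[0,18],[11,0],[19,18],[27,17],[34,12],[44,18],[45,0]]
[[0,18],[11,0],[19,18],[27,17],[34,12],[44,18],[45,0]]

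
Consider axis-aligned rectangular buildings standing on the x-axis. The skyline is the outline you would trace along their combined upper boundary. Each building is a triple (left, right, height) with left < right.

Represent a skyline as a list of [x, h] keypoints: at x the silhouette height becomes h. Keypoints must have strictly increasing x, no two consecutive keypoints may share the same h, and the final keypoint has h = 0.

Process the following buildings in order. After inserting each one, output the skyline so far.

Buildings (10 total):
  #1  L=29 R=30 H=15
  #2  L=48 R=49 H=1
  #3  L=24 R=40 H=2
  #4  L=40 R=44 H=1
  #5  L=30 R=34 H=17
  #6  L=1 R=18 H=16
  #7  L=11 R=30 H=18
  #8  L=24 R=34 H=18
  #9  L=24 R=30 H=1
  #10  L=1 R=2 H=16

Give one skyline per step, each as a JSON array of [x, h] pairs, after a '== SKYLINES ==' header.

== SKYLINES ==
[[29,15],[30,0]]
[[29,15],[30,0],[48,1],[49,0]]
[[24,2],[29,15],[30,2],[40,0],[48,1],[49,0]]
[[24,2],[29,15],[30,2],[40,1],[44,0],[48,1],[49,0]]
[[24,2],[29,15],[30,17],[34,2],[40,1],[44,0],[48,1],[49,0]]
[[1,16],[18,0],[24,2],[29,15],[30,17],[34,2],[40,1],[44,0],[48,1],[49,0]]
[[1,16],[11,18],[30,17],[34,2],[40,1],[44,0],[48,1],[49,0]]
[[1,16],[11,18],[34,2],[40,1],[44,0],[48,1],[49,0]]
[[1,16],[11,18],[34,2],[40,1],[44,0],[48,1],[49,0]]
[[1,16],[11,18],[34,2],[40,1],[44,0],[48,1],[49,0]]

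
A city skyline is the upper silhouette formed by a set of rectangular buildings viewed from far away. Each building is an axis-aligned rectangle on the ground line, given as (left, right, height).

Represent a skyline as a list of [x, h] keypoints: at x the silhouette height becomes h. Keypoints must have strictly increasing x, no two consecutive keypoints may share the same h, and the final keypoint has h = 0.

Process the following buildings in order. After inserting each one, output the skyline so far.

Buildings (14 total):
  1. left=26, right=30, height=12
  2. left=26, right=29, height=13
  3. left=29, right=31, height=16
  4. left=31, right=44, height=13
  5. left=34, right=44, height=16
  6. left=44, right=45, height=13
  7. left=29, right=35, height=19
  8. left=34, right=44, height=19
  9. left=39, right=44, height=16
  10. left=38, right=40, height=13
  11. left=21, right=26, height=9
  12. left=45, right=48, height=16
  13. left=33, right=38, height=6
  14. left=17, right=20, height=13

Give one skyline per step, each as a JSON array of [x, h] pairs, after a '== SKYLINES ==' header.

== SKYLINES ==
[[26,12],[30,0]]
[[26,13],[29,12],[30,0]]
[[26,13],[29,16],[31,0]]
[[26,13],[29,16],[31,13],[44,0]]
[[26,13],[29,16],[31,13],[34,16],[44,0]]
[[26,13],[29,16],[31,13],[34,16],[44,13],[45,0]]
[[26,13],[29,19],[35,16],[44,13],[45,0]]
[[26,13],[29,19],[44,13],[45,0]]
[[26,13],[29,19],[44,13],[45,0]]
[[26,13],[29,19],[44,13],[45,0]]
[[21,9],[26,13],[29,19],[44,13],[45,0]]
[[21,9],[26,13],[29,19],[44,13],[45,16],[48,0]]
[[21,9],[26,13],[29,19],[44,13],[45,16],[48,0]]
[[17,13],[20,0],[21,9],[26,13],[29,19],[44,13],[45,16],[48,0]]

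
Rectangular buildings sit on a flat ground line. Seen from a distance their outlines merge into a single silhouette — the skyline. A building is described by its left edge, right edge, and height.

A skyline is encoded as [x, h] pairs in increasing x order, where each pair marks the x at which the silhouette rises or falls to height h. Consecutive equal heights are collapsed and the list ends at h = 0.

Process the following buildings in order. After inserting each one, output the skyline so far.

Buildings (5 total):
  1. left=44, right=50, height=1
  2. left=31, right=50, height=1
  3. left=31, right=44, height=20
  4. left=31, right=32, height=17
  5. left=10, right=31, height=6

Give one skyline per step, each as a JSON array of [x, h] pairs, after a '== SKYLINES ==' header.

== SKYLINES ==
[[44,1],[50,0]]
[[31,1],[50,0]]
[[31,20],[44,1],[50,0]]
[[31,20],[44,1],[50,0]]
[[10,6],[31,20],[44,1],[50,0]]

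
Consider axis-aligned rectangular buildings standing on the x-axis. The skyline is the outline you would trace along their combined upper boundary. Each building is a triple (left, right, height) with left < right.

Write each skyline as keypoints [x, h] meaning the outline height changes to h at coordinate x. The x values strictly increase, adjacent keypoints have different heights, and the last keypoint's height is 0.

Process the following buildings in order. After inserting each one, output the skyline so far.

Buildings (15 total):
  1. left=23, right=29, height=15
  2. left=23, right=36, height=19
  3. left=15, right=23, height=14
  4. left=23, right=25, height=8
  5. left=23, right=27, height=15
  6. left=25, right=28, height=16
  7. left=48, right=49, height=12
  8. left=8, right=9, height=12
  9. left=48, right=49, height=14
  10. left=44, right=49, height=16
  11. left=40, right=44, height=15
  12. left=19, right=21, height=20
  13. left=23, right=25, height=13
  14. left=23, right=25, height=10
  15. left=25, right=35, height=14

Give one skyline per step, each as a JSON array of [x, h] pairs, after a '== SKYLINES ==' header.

== SKYLINES ==
[[23,15],[29,0]]
[[23,19],[36,0]]
[[15,14],[23,19],[36,0]]
[[15,14],[23,19],[36,0]]
[[15,14],[23,19],[36,0]]
[[15,14],[23,19],[36,0]]
[[15,14],[23,19],[36,0],[48,12],[49,0]]
[[8,12],[9,0],[15,14],[23,19],[36,0],[48,12],[49,0]]
[[8,12],[9,0],[15,14],[23,19],[36,0],[48,14],[49,0]]
[[8,12],[9,0],[15,14],[23,19],[36,0],[44,16],[49,0]]
[[8,12],[9,0],[15,14],[23,19],[36,0],[40,15],[44,16],[49,0]]
[[8,12],[9,0],[15,14],[19,20],[21,14],[23,19],[36,0],[40,15],[44,16],[49,0]]
[[8,12],[9,0],[15,14],[19,20],[21,14],[23,19],[36,0],[40,15],[44,16],[49,0]]
[[8,12],[9,0],[15,14],[19,20],[21,14],[23,19],[36,0],[40,15],[44,16],[49,0]]
[[8,12],[9,0],[15,14],[19,20],[21,14],[23,19],[36,0],[40,15],[44,16],[49,0]]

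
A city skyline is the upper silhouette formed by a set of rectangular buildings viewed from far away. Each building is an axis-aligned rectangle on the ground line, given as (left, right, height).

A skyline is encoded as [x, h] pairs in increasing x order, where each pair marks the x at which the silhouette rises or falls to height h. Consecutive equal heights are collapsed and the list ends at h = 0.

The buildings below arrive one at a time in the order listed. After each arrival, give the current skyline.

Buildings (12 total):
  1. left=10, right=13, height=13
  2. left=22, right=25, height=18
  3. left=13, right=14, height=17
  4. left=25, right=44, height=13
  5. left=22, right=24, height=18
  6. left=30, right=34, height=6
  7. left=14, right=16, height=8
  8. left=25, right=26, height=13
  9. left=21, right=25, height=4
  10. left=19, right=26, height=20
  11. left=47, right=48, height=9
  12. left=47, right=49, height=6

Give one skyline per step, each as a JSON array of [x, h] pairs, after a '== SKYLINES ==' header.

== SKYLINES ==
[[10,13],[13,0]]
[[10,13],[13,0],[22,18],[25,0]]
[[10,13],[13,17],[14,0],[22,18],[25,0]]
[[10,13],[13,17],[14,0],[22,18],[25,13],[44,0]]
[[10,13],[13,17],[14,0],[22,18],[25,13],[44,0]]
[[10,13],[13,17],[14,0],[22,18],[25,13],[44,0]]
[[10,13],[13,17],[14,8],[16,0],[22,18],[25,13],[44,0]]
[[10,13],[13,17],[14,8],[16,0],[22,18],[25,13],[44,0]]
[[10,13],[13,17],[14,8],[16,0],[21,4],[22,18],[25,13],[44,0]]
[[10,13],[13,17],[14,8],[16,0],[19,20],[26,13],[44,0]]
[[10,13],[13,17],[14,8],[16,0],[19,20],[26,13],[44,0],[47,9],[48,0]]
[[10,13],[13,17],[14,8],[16,0],[19,20],[26,13],[44,0],[47,9],[48,6],[49,0]]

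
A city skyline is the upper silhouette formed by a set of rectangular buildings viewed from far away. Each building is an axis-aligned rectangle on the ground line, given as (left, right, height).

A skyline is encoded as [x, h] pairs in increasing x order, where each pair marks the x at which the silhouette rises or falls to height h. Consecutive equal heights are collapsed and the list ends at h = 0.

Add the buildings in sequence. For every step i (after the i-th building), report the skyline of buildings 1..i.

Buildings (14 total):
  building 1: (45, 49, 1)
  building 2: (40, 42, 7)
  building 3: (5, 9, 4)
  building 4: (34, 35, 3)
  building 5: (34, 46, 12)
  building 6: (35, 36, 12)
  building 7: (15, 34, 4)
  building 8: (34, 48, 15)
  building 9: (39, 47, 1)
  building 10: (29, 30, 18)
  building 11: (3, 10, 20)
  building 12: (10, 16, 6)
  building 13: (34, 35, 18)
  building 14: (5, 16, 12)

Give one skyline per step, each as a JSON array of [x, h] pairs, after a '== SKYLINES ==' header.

== SKYLINES ==
[[45,1],[49,0]]
[[40,7],[42,0],[45,1],[49,0]]
[[5,4],[9,0],[40,7],[42,0],[45,1],[49,0]]
[[5,4],[9,0],[34,3],[35,0],[40,7],[42,0],[45,1],[49,0]]
[[5,4],[9,0],[34,12],[46,1],[49,0]]
[[5,4],[9,0],[34,12],[46,1],[49,0]]
[[5,4],[9,0],[15,4],[34,12],[46,1],[49,0]]
[[5,4],[9,0],[15,4],[34,15],[48,1],[49,0]]
[[5,4],[9,0],[15,4],[34,15],[48,1],[49,0]]
[[5,4],[9,0],[15,4],[29,18],[30,4],[34,15],[48,1],[49,0]]
[[3,20],[10,0],[15,4],[29,18],[30,4],[34,15],[48,1],[49,0]]
[[3,20],[10,6],[16,4],[29,18],[30,4],[34,15],[48,1],[49,0]]
[[3,20],[10,6],[16,4],[29,18],[30,4],[34,18],[35,15],[48,1],[49,0]]
[[3,20],[10,12],[16,4],[29,18],[30,4],[34,18],[35,15],[48,1],[49,0]]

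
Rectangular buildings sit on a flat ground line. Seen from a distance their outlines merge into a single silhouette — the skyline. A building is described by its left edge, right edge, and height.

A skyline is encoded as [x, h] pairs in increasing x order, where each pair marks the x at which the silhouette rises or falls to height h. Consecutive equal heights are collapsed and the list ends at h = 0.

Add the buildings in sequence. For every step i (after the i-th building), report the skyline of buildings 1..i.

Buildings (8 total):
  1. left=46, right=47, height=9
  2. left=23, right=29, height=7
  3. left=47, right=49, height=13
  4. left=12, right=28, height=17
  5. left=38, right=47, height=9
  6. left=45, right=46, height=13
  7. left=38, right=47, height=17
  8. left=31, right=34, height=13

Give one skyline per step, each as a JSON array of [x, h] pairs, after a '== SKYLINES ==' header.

== SKYLINES ==
[[46,9],[47,0]]
[[23,7],[29,0],[46,9],[47,0]]
[[23,7],[29,0],[46,9],[47,13],[49,0]]
[[12,17],[28,7],[29,0],[46,9],[47,13],[49,0]]
[[12,17],[28,7],[29,0],[38,9],[47,13],[49,0]]
[[12,17],[28,7],[29,0],[38,9],[45,13],[46,9],[47,13],[49,0]]
[[12,17],[28,7],[29,0],[38,17],[47,13],[49,0]]
[[12,17],[28,7],[29,0],[31,13],[34,0],[38,17],[47,13],[49,0]]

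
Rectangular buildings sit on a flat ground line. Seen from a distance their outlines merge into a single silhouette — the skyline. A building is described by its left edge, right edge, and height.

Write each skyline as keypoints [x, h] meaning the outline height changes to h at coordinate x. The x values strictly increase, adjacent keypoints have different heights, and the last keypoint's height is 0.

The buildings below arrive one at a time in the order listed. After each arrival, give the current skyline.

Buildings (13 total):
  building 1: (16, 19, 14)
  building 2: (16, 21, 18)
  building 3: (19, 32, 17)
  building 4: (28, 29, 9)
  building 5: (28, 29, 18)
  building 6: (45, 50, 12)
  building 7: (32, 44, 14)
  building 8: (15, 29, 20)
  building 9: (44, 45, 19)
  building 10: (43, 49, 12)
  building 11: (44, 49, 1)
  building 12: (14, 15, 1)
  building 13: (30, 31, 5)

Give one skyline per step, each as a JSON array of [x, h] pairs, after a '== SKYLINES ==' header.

== SKYLINES ==
[[16,14],[19,0]]
[[16,18],[21,0]]
[[16,18],[21,17],[32,0]]
[[16,18],[21,17],[32,0]]
[[16,18],[21,17],[28,18],[29,17],[32,0]]
[[16,18],[21,17],[28,18],[29,17],[32,0],[45,12],[50,0]]
[[16,18],[21,17],[28,18],[29,17],[32,14],[44,0],[45,12],[50,0]]
[[15,20],[29,17],[32,14],[44,0],[45,12],[50,0]]
[[15,20],[29,17],[32,14],[44,19],[45,12],[50,0]]
[[15,20],[29,17],[32,14],[44,19],[45,12],[50,0]]
[[15,20],[29,17],[32,14],[44,19],[45,12],[50,0]]
[[14,1],[15,20],[29,17],[32,14],[44,19],[45,12],[50,0]]
[[14,1],[15,20],[29,17],[32,14],[44,19],[45,12],[50,0]]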